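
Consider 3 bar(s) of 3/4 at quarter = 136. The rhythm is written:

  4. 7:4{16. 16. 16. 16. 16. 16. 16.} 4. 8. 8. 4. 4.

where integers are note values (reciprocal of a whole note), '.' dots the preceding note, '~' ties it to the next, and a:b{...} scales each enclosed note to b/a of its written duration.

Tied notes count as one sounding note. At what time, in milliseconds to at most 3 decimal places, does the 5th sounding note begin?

1. 0.0ms @ 0 + 661.765ms (3/2)
2. 661.765ms @ 3/2 + 94.538ms (3/14)
3. 756.303ms @ 12/7 + 94.538ms (3/14)
4. 850.84ms @ 27/14 + 94.538ms (3/14)
5. 945.378ms @ 15/7 + 94.538ms (3/14)
6. 1039.916ms @ 33/14 + 94.538ms (3/14)
7. 1134.454ms @ 18/7 + 94.538ms (3/14)
8. 1228.992ms @ 39/14 + 94.538ms (3/14)
9. 1323.529ms @ 3 + 661.765ms (3/2)
10. 1985.294ms @ 9/2 + 330.882ms (3/4)
11. 2316.176ms @ 21/4 + 330.882ms (3/4)
12. 2647.059ms @ 6 + 661.765ms (3/2)
13. 3308.824ms @ 15/2 + 661.765ms (3/2)

note 5 onset = 15/7b = 945.378ms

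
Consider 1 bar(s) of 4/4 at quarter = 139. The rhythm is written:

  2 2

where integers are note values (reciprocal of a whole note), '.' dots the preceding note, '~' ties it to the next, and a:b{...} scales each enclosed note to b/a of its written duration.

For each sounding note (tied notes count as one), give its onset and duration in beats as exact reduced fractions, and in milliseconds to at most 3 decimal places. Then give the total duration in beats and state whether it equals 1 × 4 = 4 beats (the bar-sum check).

1) 0.0ms=0b +863.309ms=2b
2) 863.309ms=2b +863.309ms=2b
Σ=4b of 4 (139bpm 4/4) — PASS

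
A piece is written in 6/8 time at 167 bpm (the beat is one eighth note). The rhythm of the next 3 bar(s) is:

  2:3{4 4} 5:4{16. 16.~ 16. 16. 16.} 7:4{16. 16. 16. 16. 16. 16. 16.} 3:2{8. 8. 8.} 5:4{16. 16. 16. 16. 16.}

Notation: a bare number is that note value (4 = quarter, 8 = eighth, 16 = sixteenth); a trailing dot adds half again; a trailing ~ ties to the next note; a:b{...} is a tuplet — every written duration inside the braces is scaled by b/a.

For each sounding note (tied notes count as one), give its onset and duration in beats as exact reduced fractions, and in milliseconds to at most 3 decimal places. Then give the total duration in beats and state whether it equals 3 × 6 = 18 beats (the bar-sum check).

1) 0.0ms=0b +1077.844ms=3b
2) 1077.844ms=3b +1077.844ms=3b
3) 2155.689ms=6b +215.569ms=3/5b
4) 2371.257ms=33/5b +431.138ms=6/5b
5) 2802.395ms=39/5b +215.569ms=3/5b
6) 3017.964ms=42/5b +215.569ms=3/5b
7) 3233.533ms=9b +153.978ms=3/7b
8) 3387.511ms=66/7b +153.978ms=3/7b
9) 3541.488ms=69/7b +153.978ms=3/7b
10) 3695.466ms=72/7b +153.978ms=3/7b
11) 3849.444ms=75/7b +153.978ms=3/7b
12) 4003.422ms=78/7b +153.978ms=3/7b
13) 4157.399ms=81/7b +153.978ms=3/7b
14) 4311.377ms=12b +359.281ms=1b
15) 4670.659ms=13b +359.281ms=1b
16) 5029.94ms=14b +359.281ms=1b
17) 5389.222ms=15b +215.569ms=3/5b
18) 5604.79ms=78/5b +215.569ms=3/5b
19) 5820.359ms=81/5b +215.569ms=3/5b
20) 6035.928ms=84/5b +215.569ms=3/5b
21) 6251.497ms=87/5b +215.569ms=3/5b
Σ=18b of 18 (167bpm 6/8) — PASS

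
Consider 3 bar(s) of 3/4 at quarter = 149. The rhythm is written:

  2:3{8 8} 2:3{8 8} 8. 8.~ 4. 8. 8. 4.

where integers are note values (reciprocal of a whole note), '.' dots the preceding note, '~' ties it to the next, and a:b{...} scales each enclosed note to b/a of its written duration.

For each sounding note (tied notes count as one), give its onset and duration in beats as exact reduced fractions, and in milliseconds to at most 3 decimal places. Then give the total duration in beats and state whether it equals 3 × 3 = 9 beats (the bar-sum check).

1) 0.0ms=0b +302.013ms=3/4b
2) 302.013ms=3/4b +302.013ms=3/4b
3) 604.027ms=3/2b +302.013ms=3/4b
4) 906.04ms=9/4b +302.013ms=3/4b
5) 1208.054ms=3b +302.013ms=3/4b
6) 1510.067ms=15/4b +906.04ms=9/4b
7) 2416.107ms=6b +302.013ms=3/4b
8) 2718.121ms=27/4b +302.013ms=3/4b
9) 3020.134ms=15/2b +604.027ms=3/2b
Σ=9b of 9 (149bpm 3/4) — PASS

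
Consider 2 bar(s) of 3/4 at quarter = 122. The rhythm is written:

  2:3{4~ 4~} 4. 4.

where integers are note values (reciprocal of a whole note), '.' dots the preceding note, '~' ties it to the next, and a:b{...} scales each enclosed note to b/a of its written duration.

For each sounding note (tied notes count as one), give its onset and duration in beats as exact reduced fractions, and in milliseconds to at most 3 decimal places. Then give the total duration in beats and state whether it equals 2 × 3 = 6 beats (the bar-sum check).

1) 0.0ms=0b +2213.115ms=9/2b
2) 2213.115ms=9/2b +737.705ms=3/2b
Σ=6b of 6 (122bpm 3/4) — PASS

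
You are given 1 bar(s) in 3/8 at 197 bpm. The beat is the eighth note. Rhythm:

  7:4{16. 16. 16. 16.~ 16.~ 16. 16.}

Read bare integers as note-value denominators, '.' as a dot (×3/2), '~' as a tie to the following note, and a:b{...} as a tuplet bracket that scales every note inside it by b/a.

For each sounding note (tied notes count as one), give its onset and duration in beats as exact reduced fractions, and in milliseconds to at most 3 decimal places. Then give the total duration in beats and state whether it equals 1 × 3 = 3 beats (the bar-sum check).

1) 0.0ms=0b +130.529ms=3/7b
2) 130.529ms=3/7b +130.529ms=3/7b
3) 261.059ms=6/7b +130.529ms=3/7b
4) 391.588ms=9/7b +391.588ms=9/7b
5) 783.176ms=18/7b +130.529ms=3/7b
Σ=3b of 3 (197bpm 3/8) — PASS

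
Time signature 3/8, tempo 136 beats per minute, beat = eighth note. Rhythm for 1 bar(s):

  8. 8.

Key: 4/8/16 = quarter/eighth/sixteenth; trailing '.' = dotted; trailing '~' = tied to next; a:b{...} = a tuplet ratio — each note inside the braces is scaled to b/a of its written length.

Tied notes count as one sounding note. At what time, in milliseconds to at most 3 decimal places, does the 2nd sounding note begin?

1. 0.0ms @ 0 + 661.765ms (3/2)
2. 661.765ms @ 3/2 + 661.765ms (3/2)

note 2 onset = 3/2b = 661.765ms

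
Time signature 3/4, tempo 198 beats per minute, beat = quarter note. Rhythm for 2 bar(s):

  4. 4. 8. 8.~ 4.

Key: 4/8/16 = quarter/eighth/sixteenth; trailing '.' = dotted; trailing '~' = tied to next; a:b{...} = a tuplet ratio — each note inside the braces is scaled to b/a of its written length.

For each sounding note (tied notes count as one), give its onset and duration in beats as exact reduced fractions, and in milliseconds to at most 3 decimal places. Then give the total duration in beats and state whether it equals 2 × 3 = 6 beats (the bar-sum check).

1) 0.0ms=0b +454.545ms=3/2b
2) 454.545ms=3/2b +454.545ms=3/2b
3) 909.091ms=3b +227.273ms=3/4b
4) 1136.364ms=15/4b +681.818ms=9/4b
Σ=6b of 6 (198bpm 3/4) — PASS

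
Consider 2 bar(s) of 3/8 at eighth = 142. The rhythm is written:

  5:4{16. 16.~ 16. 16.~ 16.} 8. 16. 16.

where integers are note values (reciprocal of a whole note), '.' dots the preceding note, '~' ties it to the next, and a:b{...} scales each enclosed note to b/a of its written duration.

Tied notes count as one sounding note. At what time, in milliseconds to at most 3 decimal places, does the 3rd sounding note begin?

1. 0.0ms @ 0 + 253.521ms (3/5)
2. 253.521ms @ 3/5 + 507.042ms (6/5)
3. 760.563ms @ 9/5 + 507.042ms (6/5)
4. 1267.606ms @ 3 + 633.803ms (3/2)
5. 1901.408ms @ 9/2 + 316.901ms (3/4)
6. 2218.31ms @ 21/4 + 316.901ms (3/4)

note 3 onset = 9/5b = 760.563ms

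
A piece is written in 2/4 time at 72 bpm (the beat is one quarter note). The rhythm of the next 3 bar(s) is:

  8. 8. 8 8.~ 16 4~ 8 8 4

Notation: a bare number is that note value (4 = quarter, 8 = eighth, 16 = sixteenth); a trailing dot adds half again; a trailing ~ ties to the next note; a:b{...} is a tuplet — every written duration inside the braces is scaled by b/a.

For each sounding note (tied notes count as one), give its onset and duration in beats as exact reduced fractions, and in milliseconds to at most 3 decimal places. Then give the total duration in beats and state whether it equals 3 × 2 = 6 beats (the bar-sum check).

1) 0.0ms=0b +625.0ms=3/4b
2) 625.0ms=3/4b +625.0ms=3/4b
3) 1250.0ms=3/2b +416.667ms=1/2b
4) 1666.667ms=2b +833.333ms=1b
5) 2500.0ms=3b +1250.0ms=3/2b
6) 3750.0ms=9/2b +416.667ms=1/2b
7) 4166.667ms=5b +833.333ms=1b
Σ=6b of 6 (72bpm 2/4) — PASS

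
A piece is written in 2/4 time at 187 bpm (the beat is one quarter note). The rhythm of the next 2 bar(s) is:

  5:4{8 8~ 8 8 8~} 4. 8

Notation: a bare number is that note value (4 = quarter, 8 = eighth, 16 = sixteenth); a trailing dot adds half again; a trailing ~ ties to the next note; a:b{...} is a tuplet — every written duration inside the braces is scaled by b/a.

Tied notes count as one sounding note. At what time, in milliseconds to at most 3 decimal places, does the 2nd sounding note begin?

note 2 onset = 2/5b = 128.342ms

1. 0.0ms @ 0 + 128.342ms (2/5)
2. 128.342ms @ 2/5 + 256.684ms (4/5)
3. 385.027ms @ 6/5 + 128.342ms (2/5)
4. 513.369ms @ 8/5 + 609.626ms (19/10)
5. 1122.995ms @ 7/2 + 160.428ms (1/2)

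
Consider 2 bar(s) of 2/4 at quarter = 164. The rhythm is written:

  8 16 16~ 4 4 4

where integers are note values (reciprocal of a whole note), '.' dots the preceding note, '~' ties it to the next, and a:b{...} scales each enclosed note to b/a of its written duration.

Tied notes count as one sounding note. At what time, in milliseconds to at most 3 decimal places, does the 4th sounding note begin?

note 4 onset = 2b = 731.707ms

1. 0.0ms @ 0 + 182.927ms (1/2)
2. 182.927ms @ 1/2 + 91.463ms (1/4)
3. 274.39ms @ 3/4 + 457.317ms (5/4)
4. 731.707ms @ 2 + 365.854ms (1)
5. 1097.561ms @ 3 + 365.854ms (1)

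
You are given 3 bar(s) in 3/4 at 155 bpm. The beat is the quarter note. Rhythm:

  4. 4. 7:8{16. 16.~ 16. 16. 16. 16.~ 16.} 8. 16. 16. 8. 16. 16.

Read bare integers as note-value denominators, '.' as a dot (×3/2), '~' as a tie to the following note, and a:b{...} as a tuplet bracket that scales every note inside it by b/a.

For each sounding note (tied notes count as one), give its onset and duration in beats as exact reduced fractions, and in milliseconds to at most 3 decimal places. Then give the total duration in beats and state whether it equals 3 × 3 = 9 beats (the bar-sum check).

1) 0.0ms=0b +580.645ms=3/2b
2) 580.645ms=3/2b +580.645ms=3/2b
3) 1161.29ms=3b +165.899ms=3/7b
4) 1327.189ms=24/7b +331.797ms=6/7b
5) 1658.986ms=30/7b +165.899ms=3/7b
6) 1824.885ms=33/7b +165.899ms=3/7b
7) 1990.783ms=36/7b +331.797ms=6/7b
8) 2322.581ms=6b +290.323ms=3/4b
9) 2612.903ms=27/4b +145.161ms=3/8b
10) 2758.065ms=57/8b +145.161ms=3/8b
11) 2903.226ms=15/2b +290.323ms=3/4b
12) 3193.548ms=33/4b +145.161ms=3/8b
13) 3338.71ms=69/8b +145.161ms=3/8b
Σ=9b of 9 (155bpm 3/4) — PASS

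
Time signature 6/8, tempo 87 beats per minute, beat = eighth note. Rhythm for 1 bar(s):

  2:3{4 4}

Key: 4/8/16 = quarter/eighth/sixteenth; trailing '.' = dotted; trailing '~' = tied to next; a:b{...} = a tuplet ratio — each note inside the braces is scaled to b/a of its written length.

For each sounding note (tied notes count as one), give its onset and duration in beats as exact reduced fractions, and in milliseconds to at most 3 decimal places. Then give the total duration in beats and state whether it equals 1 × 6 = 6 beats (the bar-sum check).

1) 0.0ms=0b +2068.966ms=3b
2) 2068.966ms=3b +2068.966ms=3b
Σ=6b of 6 (87bpm 6/8) — PASS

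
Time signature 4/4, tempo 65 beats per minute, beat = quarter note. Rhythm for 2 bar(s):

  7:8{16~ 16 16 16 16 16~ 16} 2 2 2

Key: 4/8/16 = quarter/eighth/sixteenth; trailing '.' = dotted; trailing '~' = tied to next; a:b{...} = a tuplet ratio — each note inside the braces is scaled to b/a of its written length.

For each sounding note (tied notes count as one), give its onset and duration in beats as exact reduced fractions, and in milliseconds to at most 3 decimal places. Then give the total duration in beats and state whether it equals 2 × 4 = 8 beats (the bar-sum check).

1) 0.0ms=0b +527.473ms=4/7b
2) 527.473ms=4/7b +263.736ms=2/7b
3) 791.209ms=6/7b +263.736ms=2/7b
4) 1054.945ms=8/7b +263.736ms=2/7b
5) 1318.681ms=10/7b +527.473ms=4/7b
6) 1846.154ms=2b +1846.154ms=2b
7) 3692.308ms=4b +1846.154ms=2b
8) 5538.462ms=6b +1846.154ms=2b
Σ=8b of 8 (65bpm 4/4) — PASS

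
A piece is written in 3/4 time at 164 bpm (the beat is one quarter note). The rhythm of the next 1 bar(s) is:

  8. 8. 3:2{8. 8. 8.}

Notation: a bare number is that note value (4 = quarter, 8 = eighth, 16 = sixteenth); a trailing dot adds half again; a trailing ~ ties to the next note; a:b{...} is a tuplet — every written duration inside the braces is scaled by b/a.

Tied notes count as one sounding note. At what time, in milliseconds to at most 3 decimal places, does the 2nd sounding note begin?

note 2 onset = 3/4b = 274.39ms

1. 0.0ms @ 0 + 274.39ms (3/4)
2. 274.39ms @ 3/4 + 274.39ms (3/4)
3. 548.78ms @ 3/2 + 182.927ms (1/2)
4. 731.707ms @ 2 + 182.927ms (1/2)
5. 914.634ms @ 5/2 + 182.927ms (1/2)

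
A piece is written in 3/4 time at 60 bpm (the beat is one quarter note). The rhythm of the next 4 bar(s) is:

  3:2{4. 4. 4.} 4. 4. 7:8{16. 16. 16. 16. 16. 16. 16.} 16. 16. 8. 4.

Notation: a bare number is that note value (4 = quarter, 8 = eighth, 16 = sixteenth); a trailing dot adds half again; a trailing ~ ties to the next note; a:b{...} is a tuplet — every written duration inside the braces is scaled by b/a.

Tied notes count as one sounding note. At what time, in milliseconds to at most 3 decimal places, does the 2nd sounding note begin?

1. 0.0ms @ 0 + 1000.0ms (1)
2. 1000.0ms @ 1 + 1000.0ms (1)
3. 2000.0ms @ 2 + 1000.0ms (1)
4. 3000.0ms @ 3 + 1500.0ms (3/2)
5. 4500.0ms @ 9/2 + 1500.0ms (3/2)
6. 6000.0ms @ 6 + 428.571ms (3/7)
7. 6428.571ms @ 45/7 + 428.571ms (3/7)
8. 6857.143ms @ 48/7 + 428.571ms (3/7)
9. 7285.714ms @ 51/7 + 428.571ms (3/7)
10. 7714.286ms @ 54/7 + 428.571ms (3/7)
11. 8142.857ms @ 57/7 + 428.571ms (3/7)
12. 8571.429ms @ 60/7 + 428.571ms (3/7)
13. 9000.0ms @ 9 + 375.0ms (3/8)
14. 9375.0ms @ 75/8 + 375.0ms (3/8)
15. 9750.0ms @ 39/4 + 750.0ms (3/4)
16. 10500.0ms @ 21/2 + 1500.0ms (3/2)

note 2 onset = 1b = 1000.0ms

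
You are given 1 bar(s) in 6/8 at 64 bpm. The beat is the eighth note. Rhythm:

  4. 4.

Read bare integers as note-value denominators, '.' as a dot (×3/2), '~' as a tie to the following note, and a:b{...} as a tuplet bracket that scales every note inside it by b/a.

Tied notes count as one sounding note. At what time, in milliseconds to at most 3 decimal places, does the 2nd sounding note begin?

note 2 onset = 3b = 2812.5ms

1. 0.0ms @ 0 + 2812.5ms (3)
2. 2812.5ms @ 3 + 2812.5ms (3)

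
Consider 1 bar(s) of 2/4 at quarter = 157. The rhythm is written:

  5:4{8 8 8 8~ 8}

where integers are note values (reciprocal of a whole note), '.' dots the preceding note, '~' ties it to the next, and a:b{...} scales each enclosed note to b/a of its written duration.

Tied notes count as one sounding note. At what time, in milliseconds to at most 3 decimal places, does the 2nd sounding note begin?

1. 0.0ms @ 0 + 152.866ms (2/5)
2. 152.866ms @ 2/5 + 152.866ms (2/5)
3. 305.732ms @ 4/5 + 152.866ms (2/5)
4. 458.599ms @ 6/5 + 305.732ms (4/5)

note 2 onset = 2/5b = 152.866ms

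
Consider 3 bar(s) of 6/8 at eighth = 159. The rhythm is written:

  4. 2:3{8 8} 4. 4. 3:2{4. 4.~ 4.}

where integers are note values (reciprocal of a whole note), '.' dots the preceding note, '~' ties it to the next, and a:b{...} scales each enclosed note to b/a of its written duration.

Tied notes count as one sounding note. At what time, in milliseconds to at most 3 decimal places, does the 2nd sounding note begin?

1. 0.0ms @ 0 + 1132.075ms (3)
2. 1132.075ms @ 3 + 566.038ms (3/2)
3. 1698.113ms @ 9/2 + 566.038ms (3/2)
4. 2264.151ms @ 6 + 1132.075ms (3)
5. 3396.226ms @ 9 + 1132.075ms (3)
6. 4528.302ms @ 12 + 754.717ms (2)
7. 5283.019ms @ 14 + 1509.434ms (4)

note 2 onset = 3b = 1132.075ms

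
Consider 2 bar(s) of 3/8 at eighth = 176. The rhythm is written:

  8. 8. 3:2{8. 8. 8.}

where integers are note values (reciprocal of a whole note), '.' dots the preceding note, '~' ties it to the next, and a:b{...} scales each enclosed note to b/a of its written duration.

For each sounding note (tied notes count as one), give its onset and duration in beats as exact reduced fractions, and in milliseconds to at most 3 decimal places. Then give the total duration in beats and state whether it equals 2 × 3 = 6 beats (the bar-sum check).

1) 0.0ms=0b +511.364ms=3/2b
2) 511.364ms=3/2b +511.364ms=3/2b
3) 1022.727ms=3b +340.909ms=1b
4) 1363.636ms=4b +340.909ms=1b
5) 1704.545ms=5b +340.909ms=1b
Σ=6b of 6 (176bpm 3/8) — PASS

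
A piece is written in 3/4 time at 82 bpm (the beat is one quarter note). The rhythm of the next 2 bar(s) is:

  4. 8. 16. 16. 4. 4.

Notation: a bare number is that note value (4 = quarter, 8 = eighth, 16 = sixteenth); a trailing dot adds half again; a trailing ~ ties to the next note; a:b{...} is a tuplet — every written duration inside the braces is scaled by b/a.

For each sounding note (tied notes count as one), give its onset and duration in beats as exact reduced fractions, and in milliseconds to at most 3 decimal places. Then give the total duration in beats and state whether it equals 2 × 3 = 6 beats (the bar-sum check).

1) 0.0ms=0b +1097.561ms=3/2b
2) 1097.561ms=3/2b +548.78ms=3/4b
3) 1646.341ms=9/4b +274.39ms=3/8b
4) 1920.732ms=21/8b +274.39ms=3/8b
5) 2195.122ms=3b +1097.561ms=3/2b
6) 3292.683ms=9/2b +1097.561ms=3/2b
Σ=6b of 6 (82bpm 3/4) — PASS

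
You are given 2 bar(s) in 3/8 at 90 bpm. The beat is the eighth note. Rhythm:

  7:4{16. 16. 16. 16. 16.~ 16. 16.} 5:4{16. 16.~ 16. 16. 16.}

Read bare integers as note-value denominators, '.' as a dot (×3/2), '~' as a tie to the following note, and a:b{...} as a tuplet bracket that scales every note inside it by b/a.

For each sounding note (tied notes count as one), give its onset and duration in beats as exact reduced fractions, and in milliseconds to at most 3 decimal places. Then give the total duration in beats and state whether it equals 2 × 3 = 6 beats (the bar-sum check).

1) 0.0ms=0b +285.714ms=3/7b
2) 285.714ms=3/7b +285.714ms=3/7b
3) 571.429ms=6/7b +285.714ms=3/7b
4) 857.143ms=9/7b +285.714ms=3/7b
5) 1142.857ms=12/7b +571.429ms=6/7b
6) 1714.286ms=18/7b +285.714ms=3/7b
7) 2000.0ms=3b +400.0ms=3/5b
8) 2400.0ms=18/5b +800.0ms=6/5b
9) 3200.0ms=24/5b +400.0ms=3/5b
10) 3600.0ms=27/5b +400.0ms=3/5b
Σ=6b of 6 (90bpm 3/8) — PASS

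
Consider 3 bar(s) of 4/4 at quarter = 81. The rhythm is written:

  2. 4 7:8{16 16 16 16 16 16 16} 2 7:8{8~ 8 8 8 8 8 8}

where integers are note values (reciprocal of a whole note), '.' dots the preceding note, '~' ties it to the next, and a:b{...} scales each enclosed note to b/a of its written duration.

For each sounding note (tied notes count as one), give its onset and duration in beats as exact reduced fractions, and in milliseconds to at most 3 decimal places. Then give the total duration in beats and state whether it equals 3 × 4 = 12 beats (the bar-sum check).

1) 0.0ms=0b +2222.222ms=3b
2) 2222.222ms=3b +740.741ms=1b
3) 2962.963ms=4b +211.64ms=2/7b
4) 3174.603ms=30/7b +211.64ms=2/7b
5) 3386.243ms=32/7b +211.64ms=2/7b
6) 3597.884ms=34/7b +211.64ms=2/7b
7) 3809.524ms=36/7b +211.64ms=2/7b
8) 4021.164ms=38/7b +211.64ms=2/7b
9) 4232.804ms=40/7b +211.64ms=2/7b
10) 4444.444ms=6b +1481.481ms=2b
11) 5925.926ms=8b +846.561ms=8/7b
12) 6772.487ms=64/7b +423.28ms=4/7b
13) 7195.767ms=68/7b +423.28ms=4/7b
14) 7619.048ms=72/7b +423.28ms=4/7b
15) 8042.328ms=76/7b +423.28ms=4/7b
16) 8465.608ms=80/7b +423.28ms=4/7b
Σ=12b of 12 (81bpm 4/4) — PASS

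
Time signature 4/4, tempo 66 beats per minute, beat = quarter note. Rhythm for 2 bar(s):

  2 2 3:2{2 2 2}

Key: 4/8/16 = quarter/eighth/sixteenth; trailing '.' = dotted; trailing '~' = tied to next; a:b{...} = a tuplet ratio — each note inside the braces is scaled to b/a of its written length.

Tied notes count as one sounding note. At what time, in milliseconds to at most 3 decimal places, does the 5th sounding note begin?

1. 0.0ms @ 0 + 1818.182ms (2)
2. 1818.182ms @ 2 + 1818.182ms (2)
3. 3636.364ms @ 4 + 1212.121ms (4/3)
4. 4848.485ms @ 16/3 + 1212.121ms (4/3)
5. 6060.606ms @ 20/3 + 1212.121ms (4/3)

note 5 onset = 20/3b = 6060.606ms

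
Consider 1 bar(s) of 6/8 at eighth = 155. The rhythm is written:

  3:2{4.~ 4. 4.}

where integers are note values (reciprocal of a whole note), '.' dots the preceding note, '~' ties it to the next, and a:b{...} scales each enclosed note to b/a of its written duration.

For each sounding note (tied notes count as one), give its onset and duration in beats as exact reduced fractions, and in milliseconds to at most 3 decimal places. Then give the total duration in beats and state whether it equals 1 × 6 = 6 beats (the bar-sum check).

1) 0.0ms=0b +1548.387ms=4b
2) 1548.387ms=4b +774.194ms=2b
Σ=6b of 6 (155bpm 6/8) — PASS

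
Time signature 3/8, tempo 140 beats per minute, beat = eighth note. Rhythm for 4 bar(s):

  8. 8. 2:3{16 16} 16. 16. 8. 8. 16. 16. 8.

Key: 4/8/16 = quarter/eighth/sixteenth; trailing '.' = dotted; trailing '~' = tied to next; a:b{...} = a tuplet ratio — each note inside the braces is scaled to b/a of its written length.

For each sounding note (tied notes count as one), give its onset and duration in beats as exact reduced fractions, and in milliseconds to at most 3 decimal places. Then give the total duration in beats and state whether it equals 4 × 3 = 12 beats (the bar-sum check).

1) 0.0ms=0b +642.857ms=3/2b
2) 642.857ms=3/2b +642.857ms=3/2b
3) 1285.714ms=3b +321.429ms=3/4b
4) 1607.143ms=15/4b +321.429ms=3/4b
5) 1928.571ms=9/2b +321.429ms=3/4b
6) 2250.0ms=21/4b +321.429ms=3/4b
7) 2571.429ms=6b +642.857ms=3/2b
8) 3214.286ms=15/2b +642.857ms=3/2b
9) 3857.143ms=9b +321.429ms=3/4b
10) 4178.571ms=39/4b +321.429ms=3/4b
11) 4500.0ms=21/2b +642.857ms=3/2b
Σ=12b of 12 (140bpm 3/8) — PASS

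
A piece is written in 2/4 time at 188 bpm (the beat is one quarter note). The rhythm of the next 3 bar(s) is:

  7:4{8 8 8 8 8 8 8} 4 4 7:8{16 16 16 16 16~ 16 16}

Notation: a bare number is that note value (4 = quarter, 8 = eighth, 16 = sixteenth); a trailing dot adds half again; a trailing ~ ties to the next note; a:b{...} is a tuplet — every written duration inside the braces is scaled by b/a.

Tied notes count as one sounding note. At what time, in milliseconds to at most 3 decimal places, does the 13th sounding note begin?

1. 0.0ms @ 0 + 91.185ms (2/7)
2. 91.185ms @ 2/7 + 91.185ms (2/7)
3. 182.371ms @ 4/7 + 91.185ms (2/7)
4. 273.556ms @ 6/7 + 91.185ms (2/7)
5. 364.742ms @ 8/7 + 91.185ms (2/7)
6. 455.927ms @ 10/7 + 91.185ms (2/7)
7. 547.112ms @ 12/7 + 91.185ms (2/7)
8. 638.298ms @ 2 + 319.149ms (1)
9. 957.447ms @ 3 + 319.149ms (1)
10. 1276.596ms @ 4 + 91.185ms (2/7)
11. 1367.781ms @ 30/7 + 91.185ms (2/7)
12. 1458.967ms @ 32/7 + 91.185ms (2/7)
13. 1550.152ms @ 34/7 + 91.185ms (2/7)
14. 1641.337ms @ 36/7 + 182.371ms (4/7)
15. 1823.708ms @ 40/7 + 91.185ms (2/7)

note 13 onset = 34/7b = 1550.152ms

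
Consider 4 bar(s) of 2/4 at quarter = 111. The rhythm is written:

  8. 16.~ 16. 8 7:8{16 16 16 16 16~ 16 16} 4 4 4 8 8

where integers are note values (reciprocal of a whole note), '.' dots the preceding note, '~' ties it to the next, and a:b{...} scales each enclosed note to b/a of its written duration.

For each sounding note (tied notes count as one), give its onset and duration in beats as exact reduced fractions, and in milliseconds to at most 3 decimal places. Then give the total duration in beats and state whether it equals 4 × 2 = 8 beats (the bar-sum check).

1) 0.0ms=0b +405.405ms=3/4b
2) 405.405ms=3/4b +405.405ms=3/4b
3) 810.811ms=3/2b +270.27ms=1/2b
4) 1081.081ms=2b +154.44ms=2/7b
5) 1235.521ms=16/7b +154.44ms=2/7b
6) 1389.961ms=18/7b +154.44ms=2/7b
7) 1544.402ms=20/7b +154.44ms=2/7b
8) 1698.842ms=22/7b +308.88ms=4/7b
9) 2007.722ms=26/7b +154.44ms=2/7b
10) 2162.162ms=4b +540.541ms=1b
11) 2702.703ms=5b +540.541ms=1b
12) 3243.243ms=6b +540.541ms=1b
13) 3783.784ms=7b +270.27ms=1/2b
14) 4054.054ms=15/2b +270.27ms=1/2b
Σ=8b of 8 (111bpm 2/4) — PASS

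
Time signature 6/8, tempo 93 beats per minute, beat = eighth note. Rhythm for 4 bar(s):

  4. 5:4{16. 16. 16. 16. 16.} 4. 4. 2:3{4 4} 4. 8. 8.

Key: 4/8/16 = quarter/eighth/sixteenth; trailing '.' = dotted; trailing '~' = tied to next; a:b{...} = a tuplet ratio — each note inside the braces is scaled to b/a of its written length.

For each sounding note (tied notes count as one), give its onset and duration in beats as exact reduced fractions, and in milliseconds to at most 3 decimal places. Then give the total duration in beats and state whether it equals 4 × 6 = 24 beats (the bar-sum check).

1) 0.0ms=0b +1935.484ms=3b
2) 1935.484ms=3b +387.097ms=3/5b
3) 2322.581ms=18/5b +387.097ms=3/5b
4) 2709.677ms=21/5b +387.097ms=3/5b
5) 3096.774ms=24/5b +387.097ms=3/5b
6) 3483.871ms=27/5b +387.097ms=3/5b
7) 3870.968ms=6b +1935.484ms=3b
8) 5806.452ms=9b +1935.484ms=3b
9) 7741.935ms=12b +1935.484ms=3b
10) 9677.419ms=15b +1935.484ms=3b
11) 11612.903ms=18b +1935.484ms=3b
12) 13548.387ms=21b +967.742ms=3/2b
13) 14516.129ms=45/2b +967.742ms=3/2b
Σ=24b of 24 (93bpm 6/8) — PASS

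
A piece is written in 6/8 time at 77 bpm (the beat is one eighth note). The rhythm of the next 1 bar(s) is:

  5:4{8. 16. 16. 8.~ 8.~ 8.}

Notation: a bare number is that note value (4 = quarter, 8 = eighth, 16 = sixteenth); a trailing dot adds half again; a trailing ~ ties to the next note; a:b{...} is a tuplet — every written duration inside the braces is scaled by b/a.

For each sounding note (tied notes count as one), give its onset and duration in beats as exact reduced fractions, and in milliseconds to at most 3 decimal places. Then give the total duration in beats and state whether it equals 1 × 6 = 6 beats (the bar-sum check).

1) 0.0ms=0b +935.065ms=6/5b
2) 935.065ms=6/5b +467.532ms=3/5b
3) 1402.597ms=9/5b +467.532ms=3/5b
4) 1870.13ms=12/5b +2805.195ms=18/5b
Σ=6b of 6 (77bpm 6/8) — PASS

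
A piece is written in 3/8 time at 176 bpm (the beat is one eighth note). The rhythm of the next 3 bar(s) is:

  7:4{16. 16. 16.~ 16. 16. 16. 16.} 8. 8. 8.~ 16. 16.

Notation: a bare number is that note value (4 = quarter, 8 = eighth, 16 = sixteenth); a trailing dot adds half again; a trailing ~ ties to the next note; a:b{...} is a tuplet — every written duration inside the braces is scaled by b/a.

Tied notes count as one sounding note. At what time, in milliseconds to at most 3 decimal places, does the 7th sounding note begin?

note 7 onset = 3b = 1022.727ms

1. 0.0ms @ 0 + 146.104ms (3/7)
2. 146.104ms @ 3/7 + 146.104ms (3/7)
3. 292.208ms @ 6/7 + 292.208ms (6/7)
4. 584.416ms @ 12/7 + 146.104ms (3/7)
5. 730.519ms @ 15/7 + 146.104ms (3/7)
6. 876.623ms @ 18/7 + 146.104ms (3/7)
7. 1022.727ms @ 3 + 511.364ms (3/2)
8. 1534.091ms @ 9/2 + 511.364ms (3/2)
9. 2045.455ms @ 6 + 767.045ms (9/4)
10. 2812.5ms @ 33/4 + 255.682ms (3/4)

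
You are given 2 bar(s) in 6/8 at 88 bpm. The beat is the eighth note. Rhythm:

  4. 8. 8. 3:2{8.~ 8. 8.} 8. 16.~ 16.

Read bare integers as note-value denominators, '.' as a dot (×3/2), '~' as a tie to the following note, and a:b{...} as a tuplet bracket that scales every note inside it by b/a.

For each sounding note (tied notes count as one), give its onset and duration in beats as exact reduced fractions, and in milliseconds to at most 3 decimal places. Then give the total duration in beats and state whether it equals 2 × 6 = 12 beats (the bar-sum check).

1) 0.0ms=0b +2045.455ms=3b
2) 2045.455ms=3b +1022.727ms=3/2b
3) 3068.182ms=9/2b +1022.727ms=3/2b
4) 4090.909ms=6b +1363.636ms=2b
5) 5454.545ms=8b +681.818ms=1b
6) 6136.364ms=9b +1022.727ms=3/2b
7) 7159.091ms=21/2b +1022.727ms=3/2b
Σ=12b of 12 (88bpm 6/8) — PASS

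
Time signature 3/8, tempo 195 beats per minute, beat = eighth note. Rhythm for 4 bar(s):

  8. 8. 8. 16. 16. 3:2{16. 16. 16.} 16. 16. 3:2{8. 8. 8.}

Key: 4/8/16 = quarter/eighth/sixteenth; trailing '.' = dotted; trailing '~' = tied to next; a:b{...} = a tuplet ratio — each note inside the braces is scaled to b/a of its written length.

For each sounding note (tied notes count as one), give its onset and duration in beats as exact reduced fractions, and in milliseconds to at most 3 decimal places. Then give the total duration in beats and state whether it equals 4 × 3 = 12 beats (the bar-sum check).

1) 0.0ms=0b +461.538ms=3/2b
2) 461.538ms=3/2b +461.538ms=3/2b
3) 923.077ms=3b +461.538ms=3/2b
4) 1384.615ms=9/2b +230.769ms=3/4b
5) 1615.385ms=21/4b +230.769ms=3/4b
6) 1846.154ms=6b +153.846ms=1/2b
7) 2000.0ms=13/2b +153.846ms=1/2b
8) 2153.846ms=7b +153.846ms=1/2b
9) 2307.692ms=15/2b +230.769ms=3/4b
10) 2538.462ms=33/4b +230.769ms=3/4b
11) 2769.231ms=9b +307.692ms=1b
12) 3076.923ms=10b +307.692ms=1b
13) 3384.615ms=11b +307.692ms=1b
Σ=12b of 12 (195bpm 3/8) — PASS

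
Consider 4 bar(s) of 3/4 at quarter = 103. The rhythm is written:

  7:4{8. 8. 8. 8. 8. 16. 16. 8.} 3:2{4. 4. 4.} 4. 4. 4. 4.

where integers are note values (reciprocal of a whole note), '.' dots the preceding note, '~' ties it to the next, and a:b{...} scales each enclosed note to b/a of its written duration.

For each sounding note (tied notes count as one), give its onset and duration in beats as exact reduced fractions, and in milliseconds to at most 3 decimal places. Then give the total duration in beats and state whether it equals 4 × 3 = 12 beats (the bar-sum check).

1) 0.0ms=0b +249.653ms=3/7b
2) 249.653ms=3/7b +249.653ms=3/7b
3) 499.307ms=6/7b +249.653ms=3/7b
4) 748.96ms=9/7b +249.653ms=3/7b
5) 998.613ms=12/7b +249.653ms=3/7b
6) 1248.266ms=15/7b +124.827ms=3/14b
7) 1373.093ms=33/14b +124.827ms=3/14b
8) 1497.92ms=18/7b +249.653ms=3/7b
9) 1747.573ms=3b +582.524ms=1b
10) 2330.097ms=4b +582.524ms=1b
11) 2912.621ms=5b +582.524ms=1b
12) 3495.146ms=6b +873.786ms=3/2b
13) 4368.932ms=15/2b +873.786ms=3/2b
14) 5242.718ms=9b +873.786ms=3/2b
15) 6116.505ms=21/2b +873.786ms=3/2b
Σ=12b of 12 (103bpm 3/4) — PASS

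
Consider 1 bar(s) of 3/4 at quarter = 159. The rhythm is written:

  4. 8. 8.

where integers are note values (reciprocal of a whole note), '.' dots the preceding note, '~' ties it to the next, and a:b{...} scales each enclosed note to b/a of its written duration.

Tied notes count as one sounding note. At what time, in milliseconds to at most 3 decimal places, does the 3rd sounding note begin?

note 3 onset = 9/4b = 849.057ms

1. 0.0ms @ 0 + 566.038ms (3/2)
2. 566.038ms @ 3/2 + 283.019ms (3/4)
3. 849.057ms @ 9/4 + 283.019ms (3/4)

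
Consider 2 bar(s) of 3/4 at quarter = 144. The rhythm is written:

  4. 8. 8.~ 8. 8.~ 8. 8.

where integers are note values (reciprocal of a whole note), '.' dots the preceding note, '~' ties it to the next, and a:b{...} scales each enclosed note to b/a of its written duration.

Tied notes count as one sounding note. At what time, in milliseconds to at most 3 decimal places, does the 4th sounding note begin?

note 4 onset = 15/4b = 1562.5ms

1. 0.0ms @ 0 + 625.0ms (3/2)
2. 625.0ms @ 3/2 + 312.5ms (3/4)
3. 937.5ms @ 9/4 + 625.0ms (3/2)
4. 1562.5ms @ 15/4 + 625.0ms (3/2)
5. 2187.5ms @ 21/4 + 312.5ms (3/4)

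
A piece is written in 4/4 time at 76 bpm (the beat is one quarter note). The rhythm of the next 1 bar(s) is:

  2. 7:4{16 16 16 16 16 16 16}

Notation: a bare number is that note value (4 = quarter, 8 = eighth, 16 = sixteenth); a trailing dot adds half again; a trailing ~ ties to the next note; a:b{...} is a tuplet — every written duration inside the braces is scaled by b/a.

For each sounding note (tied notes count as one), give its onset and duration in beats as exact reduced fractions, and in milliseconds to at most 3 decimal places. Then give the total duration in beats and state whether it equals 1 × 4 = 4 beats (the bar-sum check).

1) 0.0ms=0b +2368.421ms=3b
2) 2368.421ms=3b +112.782ms=1/7b
3) 2481.203ms=22/7b +112.782ms=1/7b
4) 2593.985ms=23/7b +112.782ms=1/7b
5) 2706.767ms=24/7b +112.782ms=1/7b
6) 2819.549ms=25/7b +112.782ms=1/7b
7) 2932.331ms=26/7b +112.782ms=1/7b
8) 3045.113ms=27/7b +112.782ms=1/7b
Σ=4b of 4 (76bpm 4/4) — PASS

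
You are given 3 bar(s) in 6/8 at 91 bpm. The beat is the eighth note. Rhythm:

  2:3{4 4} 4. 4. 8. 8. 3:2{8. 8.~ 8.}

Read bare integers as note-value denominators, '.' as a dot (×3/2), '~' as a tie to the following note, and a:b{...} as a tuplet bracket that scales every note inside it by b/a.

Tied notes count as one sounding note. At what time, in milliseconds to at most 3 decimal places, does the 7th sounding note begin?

1. 0.0ms @ 0 + 1978.022ms (3)
2. 1978.022ms @ 3 + 1978.022ms (3)
3. 3956.044ms @ 6 + 1978.022ms (3)
4. 5934.066ms @ 9 + 1978.022ms (3)
5. 7912.088ms @ 12 + 989.011ms (3/2)
6. 8901.099ms @ 27/2 + 989.011ms (3/2)
7. 9890.11ms @ 15 + 659.341ms (1)
8. 10549.451ms @ 16 + 1318.681ms (2)

note 7 onset = 15b = 9890.11ms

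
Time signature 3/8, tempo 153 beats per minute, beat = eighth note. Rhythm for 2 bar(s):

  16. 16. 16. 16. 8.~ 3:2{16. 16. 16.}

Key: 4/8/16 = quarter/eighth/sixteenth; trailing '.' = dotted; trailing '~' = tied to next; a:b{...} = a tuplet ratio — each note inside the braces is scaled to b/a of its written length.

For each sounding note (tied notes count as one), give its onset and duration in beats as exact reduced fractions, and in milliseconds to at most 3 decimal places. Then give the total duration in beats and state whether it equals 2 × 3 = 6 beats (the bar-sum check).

1) 0.0ms=0b +294.118ms=3/4b
2) 294.118ms=3/4b +294.118ms=3/4b
3) 588.235ms=3/2b +294.118ms=3/4b
4) 882.353ms=9/4b +294.118ms=3/4b
5) 1176.471ms=3b +784.314ms=2b
6) 1960.784ms=5b +196.078ms=1/2b
7) 2156.863ms=11/2b +196.078ms=1/2b
Σ=6b of 6 (153bpm 3/8) — PASS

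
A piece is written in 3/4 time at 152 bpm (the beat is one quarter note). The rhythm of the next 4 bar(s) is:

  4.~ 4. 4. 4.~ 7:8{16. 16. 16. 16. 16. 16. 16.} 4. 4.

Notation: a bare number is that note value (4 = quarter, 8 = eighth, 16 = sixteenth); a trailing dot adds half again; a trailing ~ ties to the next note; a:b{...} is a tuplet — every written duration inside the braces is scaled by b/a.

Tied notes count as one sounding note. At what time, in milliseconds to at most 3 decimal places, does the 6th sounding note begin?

1. 0.0ms @ 0 + 1184.211ms (3)
2. 1184.211ms @ 3 + 592.105ms (3/2)
3. 1776.316ms @ 9/2 + 761.278ms (27/14)
4. 2537.594ms @ 45/7 + 169.173ms (3/7)
5. 2706.767ms @ 48/7 + 169.173ms (3/7)
6. 2875.94ms @ 51/7 + 169.173ms (3/7)
7. 3045.113ms @ 54/7 + 169.173ms (3/7)
8. 3214.286ms @ 57/7 + 169.173ms (3/7)
9. 3383.459ms @ 60/7 + 169.173ms (3/7)
10. 3552.632ms @ 9 + 592.105ms (3/2)
11. 4144.737ms @ 21/2 + 592.105ms (3/2)

note 6 onset = 51/7b = 2875.94ms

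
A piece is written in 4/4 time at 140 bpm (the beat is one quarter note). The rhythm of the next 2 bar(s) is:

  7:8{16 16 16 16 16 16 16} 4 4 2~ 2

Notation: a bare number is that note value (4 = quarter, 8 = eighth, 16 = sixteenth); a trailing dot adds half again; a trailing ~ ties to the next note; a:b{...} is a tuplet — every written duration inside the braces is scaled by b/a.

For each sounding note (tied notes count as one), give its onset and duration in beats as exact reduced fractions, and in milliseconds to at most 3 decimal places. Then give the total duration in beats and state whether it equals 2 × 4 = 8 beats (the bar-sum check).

1) 0.0ms=0b +122.449ms=2/7b
2) 122.449ms=2/7b +122.449ms=2/7b
3) 244.898ms=4/7b +122.449ms=2/7b
4) 367.347ms=6/7b +122.449ms=2/7b
5) 489.796ms=8/7b +122.449ms=2/7b
6) 612.245ms=10/7b +122.449ms=2/7b
7) 734.694ms=12/7b +122.449ms=2/7b
8) 857.143ms=2b +428.571ms=1b
9) 1285.714ms=3b +428.571ms=1b
10) 1714.286ms=4b +1714.286ms=4b
Σ=8b of 8 (140bpm 4/4) — PASS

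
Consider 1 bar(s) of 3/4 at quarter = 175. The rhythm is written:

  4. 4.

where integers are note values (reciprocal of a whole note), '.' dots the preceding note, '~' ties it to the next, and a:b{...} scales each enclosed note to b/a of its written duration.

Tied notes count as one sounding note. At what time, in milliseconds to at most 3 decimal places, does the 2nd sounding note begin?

note 2 onset = 3/2b = 514.286ms

1. 0.0ms @ 0 + 514.286ms (3/2)
2. 514.286ms @ 3/2 + 514.286ms (3/2)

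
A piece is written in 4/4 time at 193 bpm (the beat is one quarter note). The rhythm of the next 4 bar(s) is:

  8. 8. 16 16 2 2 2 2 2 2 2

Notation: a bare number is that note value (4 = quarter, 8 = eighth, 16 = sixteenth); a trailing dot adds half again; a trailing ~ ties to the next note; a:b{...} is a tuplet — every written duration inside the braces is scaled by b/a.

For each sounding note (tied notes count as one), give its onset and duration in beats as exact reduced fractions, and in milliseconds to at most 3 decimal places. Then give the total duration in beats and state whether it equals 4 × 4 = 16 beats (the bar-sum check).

1) 0.0ms=0b +233.161ms=3/4b
2) 233.161ms=3/4b +233.161ms=3/4b
3) 466.321ms=3/2b +77.72ms=1/4b
4) 544.041ms=7/4b +77.72ms=1/4b
5) 621.762ms=2b +621.762ms=2b
6) 1243.523ms=4b +621.762ms=2b
7) 1865.285ms=6b +621.762ms=2b
8) 2487.047ms=8b +621.762ms=2b
9) 3108.808ms=10b +621.762ms=2b
10) 3730.57ms=12b +621.762ms=2b
11) 4352.332ms=14b +621.762ms=2b
Σ=16b of 16 (193bpm 4/4) — PASS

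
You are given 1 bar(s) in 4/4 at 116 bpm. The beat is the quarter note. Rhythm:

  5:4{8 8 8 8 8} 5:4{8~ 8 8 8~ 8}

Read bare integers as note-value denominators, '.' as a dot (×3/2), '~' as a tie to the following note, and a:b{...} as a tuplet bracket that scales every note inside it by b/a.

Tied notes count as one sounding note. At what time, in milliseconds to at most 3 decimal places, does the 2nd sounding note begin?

note 2 onset = 2/5b = 206.897ms

1. 0.0ms @ 0 + 206.897ms (2/5)
2. 206.897ms @ 2/5 + 206.897ms (2/5)
3. 413.793ms @ 4/5 + 206.897ms (2/5)
4. 620.69ms @ 6/5 + 206.897ms (2/5)
5. 827.586ms @ 8/5 + 206.897ms (2/5)
6. 1034.483ms @ 2 + 413.793ms (4/5)
7. 1448.276ms @ 14/5 + 206.897ms (2/5)
8. 1655.172ms @ 16/5 + 413.793ms (4/5)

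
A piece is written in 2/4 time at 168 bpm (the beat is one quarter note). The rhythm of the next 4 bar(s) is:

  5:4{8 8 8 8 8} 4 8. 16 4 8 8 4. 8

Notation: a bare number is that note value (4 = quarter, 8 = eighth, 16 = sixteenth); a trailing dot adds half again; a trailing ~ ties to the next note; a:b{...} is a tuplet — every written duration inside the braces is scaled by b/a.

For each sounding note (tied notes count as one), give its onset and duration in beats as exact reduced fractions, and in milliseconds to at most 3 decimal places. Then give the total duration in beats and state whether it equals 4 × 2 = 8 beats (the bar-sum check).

1) 0.0ms=0b +142.857ms=2/5b
2) 142.857ms=2/5b +142.857ms=2/5b
3) 285.714ms=4/5b +142.857ms=2/5b
4) 428.571ms=6/5b +142.857ms=2/5b
5) 571.429ms=8/5b +142.857ms=2/5b
6) 714.286ms=2b +357.143ms=1b
7) 1071.429ms=3b +267.857ms=3/4b
8) 1339.286ms=15/4b +89.286ms=1/4b
9) 1428.571ms=4b +357.143ms=1b
10) 1785.714ms=5b +178.571ms=1/2b
11) 1964.286ms=11/2b +178.571ms=1/2b
12) 2142.857ms=6b +535.714ms=3/2b
13) 2678.571ms=15/2b +178.571ms=1/2b
Σ=8b of 8 (168bpm 2/4) — PASS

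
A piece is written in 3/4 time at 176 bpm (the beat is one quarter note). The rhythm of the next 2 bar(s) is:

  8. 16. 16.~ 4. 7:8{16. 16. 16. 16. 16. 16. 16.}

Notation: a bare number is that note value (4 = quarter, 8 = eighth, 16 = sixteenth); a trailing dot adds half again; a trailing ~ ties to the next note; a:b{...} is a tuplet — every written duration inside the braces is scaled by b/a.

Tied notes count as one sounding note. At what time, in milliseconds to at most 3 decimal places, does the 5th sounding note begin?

1. 0.0ms @ 0 + 255.682ms (3/4)
2. 255.682ms @ 3/4 + 127.841ms (3/8)
3. 383.523ms @ 9/8 + 639.205ms (15/8)
4. 1022.727ms @ 3 + 146.104ms (3/7)
5. 1168.831ms @ 24/7 + 146.104ms (3/7)
6. 1314.935ms @ 27/7 + 146.104ms (3/7)
7. 1461.039ms @ 30/7 + 146.104ms (3/7)
8. 1607.143ms @ 33/7 + 146.104ms (3/7)
9. 1753.247ms @ 36/7 + 146.104ms (3/7)
10. 1899.351ms @ 39/7 + 146.104ms (3/7)

note 5 onset = 24/7b = 1168.831ms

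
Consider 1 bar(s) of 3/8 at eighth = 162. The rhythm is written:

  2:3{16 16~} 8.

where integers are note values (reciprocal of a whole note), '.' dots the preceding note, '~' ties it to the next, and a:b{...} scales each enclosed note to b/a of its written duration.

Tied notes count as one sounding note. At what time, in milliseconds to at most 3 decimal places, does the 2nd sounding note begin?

1. 0.0ms @ 0 + 277.778ms (3/4)
2. 277.778ms @ 3/4 + 833.333ms (9/4)

note 2 onset = 3/4b = 277.778ms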